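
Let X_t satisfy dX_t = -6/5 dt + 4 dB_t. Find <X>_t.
<X>_t = 16*t

For an Itô process dX_t = a(t) dt + b(t) dB_t, the quadratic variation is <X>_t = int_0^t b(s)^2 ds (the drift term does not contribute). Here b(s) = 4, so
  b(s)^2 = 16.
Integrating from 0 to t:
  <X>_t = int_0^t (16) ds = 16*t.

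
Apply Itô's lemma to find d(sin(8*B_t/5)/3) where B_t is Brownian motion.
d(sin(8*B_t/5)/3) = (-32*sin(8*B_t/5)/75) dt + (8*cos(8*B_t/5)/15) dB_t

Itô's formula for f(B_t) gives d f(B_t) = f'(B_t) dB_t + (1/2) f''(B_t) dt. Compute derivatives of f(x) = sin(8*x/5)/3:
  f'(x)  = 8*cos(8*x/5)/15
  f''(x) = -64*sin(8*x/5)/75
Substitute x = B_t and multiply the f'' term by 1/2:
  drift     = (1/2) * (-64*sin(8*x/5)/75) evaluated at B_t = -32*sin(8*B_t/5)/75
  diffusion = (8*cos(8*x/5)/15) evaluated at B_t = 8*cos(8*B_t/5)/15
Therefore d(sin(8*B_t/5)/3) = (-32*sin(8*B_t/5)/75) dt + (8*cos(8*B_t/5)/15) dB_t.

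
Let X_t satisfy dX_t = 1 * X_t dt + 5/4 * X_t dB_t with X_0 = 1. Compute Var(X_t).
Var(X_t) = exp(57*t/16) - exp(2*t)

For GBM dX = mu X dt + sigma X dB with X_0 = x_0, apply Itô to Y = log X: dY = (mu - sigma^2/2) dt + sigma dB, so Y_t = log(x_0) + (mu - sigma^2/2) t + sigma B_t and hence X_t = x_0 * exp((mu - sigma^2/2) t + sigma B_t).
With mu = 1, sigma = 5/4, x_0 = 1, this gives:
  X_t = 1 * exp((7/32) * t + (5/4) * B_t).
Since sigma*B_t ~ Normal(0, sigma^2 t), E[exp(sigma*B_t)] = exp(sigma^2 t / 2); so E[X_t] = x_0 * exp((mu - sigma^2/2) t) * exp(sigma^2 t / 2) = x_0 * exp(mu t) = exp(t).
Var(X_t) = E[X_t^2] - (E[X_t])^2 = x_0^2 * exp(2 mu t) * (exp(sigma^2 t) - 1) = exp(57*t/16) - exp(2*t).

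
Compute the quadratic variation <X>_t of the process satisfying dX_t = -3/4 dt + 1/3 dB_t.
<X>_t = t/9

For an Itô process dX_t = a(t) dt + b(t) dB_t, the quadratic variation is <X>_t = int_0^t b(s)^2 ds (the drift term does not contribute). Here b(s) = 1/3, so
  b(s)^2 = 1/9.
Integrating from 0 to t:
  <X>_t = int_0^t (1/9) ds = t/9.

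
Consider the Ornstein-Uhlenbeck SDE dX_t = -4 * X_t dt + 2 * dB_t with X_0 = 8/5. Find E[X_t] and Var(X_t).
E[X_t] = 8*exp(-4*t)/5; Var(X_t) = 1/2 - exp(-8*t)/2

The OU SDE dX = -theta X dt + sigma dB admits the integrating factor exp(theta t): d(exp(theta t) X_t) = sigma exp(theta t) dB_t. Integrating from 0 to t:
  X_t = x_0 * exp(-theta t) + sigma * int_0^t exp(-theta (t-s)) dB_s.
The Itô integral has mean 0 and (by the Itô isometry) variance sigma^2 * int_0^t exp(-2 theta (t - s)) ds = sigma^2 * (1 - exp(-2 theta t)) / (2 theta).
With theta = 4, sigma = 2, x_0 = 8/5:
  E[X_t] = 8/5 * exp(-4 t) = 8*exp(-4*t)/5
  Var(X_t) = (2)^2 * (1 - exp(-2*4 t)) / (2 * 4) = 1/2 - exp(-8*t)/2.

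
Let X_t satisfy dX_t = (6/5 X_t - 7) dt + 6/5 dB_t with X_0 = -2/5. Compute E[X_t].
E[X_t] = 35/6 - 187*exp(6*t/5)/30

Taking expectations and using E[dB_t] = 0, the mean m(t) = E[X_t] satisfies the ODE m'(t) = a m(t) + b with m(0) = x_0. With a = 6/5, b = -7, x_0 = -2/5, the solution is
  m(t) = x_0 * exp(a t) + (b/a) * (exp(a t) - 1)
       = (-2/5) * exp((6/5) t) + ((-7)/(6/5)) * (exp((6/5) t) - 1)
       = 35/6 - 187*exp(6*t/5)/30.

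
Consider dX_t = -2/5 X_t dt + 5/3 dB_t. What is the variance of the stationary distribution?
lim Var(X_t) = 125/36

The OU SDE dX = -theta X dt + sigma dB admits the integrating factor exp(theta t): d(exp(theta t) X_t) = sigma exp(theta t) dB_t. Integrating from 0 to t gives X_t = x_0 * exp(-theta t) + sigma * int_0^t exp(-theta (t-s)) dB_s for any initial x_0. The Itô integral has variance (by the Itô isometry) sigma^2 * int_0^t exp(-2 theta (t - s)) ds = sigma^2 * (1 - exp(-2 theta t)) / (2 theta), independent of x_0.
With theta = 2/5, sigma = 5/3:
  Var(X_t) = (5/3)^2 * (1 - exp(-2*2/5 t)) / (2 * 2/5) = 125/36 - 125*exp(-4*t/5)/36.
As t -> infinity, exp(-2*2/5 t) -> 0, so the stationary variance is sigma^2 / (2 theta) = 125/36.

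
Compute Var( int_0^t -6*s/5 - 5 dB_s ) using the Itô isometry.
Var = t*(12*t^2 + 150*t + 625)/25

The Itô integral of a deterministic integrand f(s) has mean 0 because each increment f(s) * (B_{s+ds} - B_s) has mean 0. By the Itô isometry:
  Var( int_0^t f(s) dB_s ) = E[ (int_0^t f(s) dB_s)^2 ] = int_0^t f(s)^2 ds.
Here f(s) = -6*s/5 - 5, so f(s)^2 = (6*s + 25)^2/25. Integrate:
  int_0^t ((6*s + 25)^2/25) ds = t*(12*t^2 + 150*t + 625)/25.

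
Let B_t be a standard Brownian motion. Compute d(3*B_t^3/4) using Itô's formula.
d(3*B_t^3/4) = (9*B_t/4) dt + (9*B_t^2/4) dB_t

Itô's formula for f(B_t) gives d f(B_t) = f'(B_t) dB_t + (1/2) f''(B_t) dt. Compute derivatives of f(x) = 3*x^3/4:
  f'(x)  = 9*x^2/4
  f''(x) = 9*x/2
Substitute x = B_t and multiply the f'' term by 1/2:
  drift     = (1/2) * (9*x/2) evaluated at B_t = 9*B_t/4
  diffusion = (9*x^2/4) evaluated at B_t = 9*B_t^2/4
Therefore d(3*B_t^3/4) = (9*B_t/4) dt + (9*B_t^2/4) dB_t.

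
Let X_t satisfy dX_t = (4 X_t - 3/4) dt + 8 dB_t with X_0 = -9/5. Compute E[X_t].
E[X_t] = 3/16 - 159*exp(4*t)/80

Taking expectations and using E[dB_t] = 0, the mean m(t) = E[X_t] satisfies the ODE m'(t) = a m(t) + b with m(0) = x_0. With a = 4, b = -3/4, x_0 = -9/5, the solution is
  m(t) = x_0 * exp(a t) + (b/a) * (exp(a t) - 1)
       = (-9/5) * exp(4 t) + ((-3/4)/4) * (exp(4 t) - 1)
       = 3/16 - 159*exp(4*t)/80.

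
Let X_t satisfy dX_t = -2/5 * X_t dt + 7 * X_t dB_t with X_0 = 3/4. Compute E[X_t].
E[X_t] = 3*exp(-2*t/5)/4

For GBM dX = mu X dt + sigma X dB with X_0 = x_0, apply Itô to Y = log X: dY = (mu - sigma^2/2) dt + sigma dB, so Y_t = log(x_0) + (mu - sigma^2/2) t + sigma B_t and hence X_t = x_0 * exp((mu - sigma^2/2) t + sigma B_t).
With mu = -2/5, sigma = 7, x_0 = 3/4, this gives:
  X_t = 3/4 * exp((-249/10) * t + (7) * B_t).
Since sigma*B_t ~ Normal(0, sigma^2 t), E[exp(sigma*B_t)] = exp(sigma^2 t / 2); so E[X_t] = x_0 * exp((mu - sigma^2/2) t) * exp(sigma^2 t / 2) = x_0 * exp(mu t) = 3*exp(-2*t/5)/4.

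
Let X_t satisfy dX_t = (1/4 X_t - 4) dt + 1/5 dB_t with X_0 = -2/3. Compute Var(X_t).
Var(X_t) = 2*exp(t/2)/25 - 2/25

The variance V(t) = Var(X_t) satisfies V'(t) = 2 a V(t) + c^2 with V(0) = 0 (drift coefficient is linear in X, diffusion is constant). With a = 1/4, c = 1/5, the solution is
  V(t) = (c^2 / (2 a)) * (exp(2 a t) - 1)
       = ((1/5)^2 / (2*(1/4))) * (exp((1/2) t) - 1)
       = 2*exp(t/2)/25 - 2/25.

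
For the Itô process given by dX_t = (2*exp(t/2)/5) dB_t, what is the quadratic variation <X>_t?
<X>_t = 4*exp(t)/25 - 4/25

For an Itô process dX_t = a(t) dt + b(t) dB_t, the quadratic variation is <X>_t = int_0^t b(s)^2 ds (the drift term does not contribute). Here b(s) = 2*exp(s/2)/5, so
  b(s)^2 = 4*exp(s)/25.
Integrating from 0 to t:
  <X>_t = int_0^t (4*exp(s)/25) ds = 4*exp(t)/25 - 4/25.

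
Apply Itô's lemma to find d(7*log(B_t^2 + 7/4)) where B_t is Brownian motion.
d(7*log(B_t^2 + 7/4)) = (28*(7 - 4*B_t^2)/(4*B_t^2 + 7)^2) dt + (56*B_t/(4*B_t^2 + 7)) dB_t

Itô's formula for f(B_t) gives d f(B_t) = f'(B_t) dB_t + (1/2) f''(B_t) dt. Compute derivatives of f(x) = 7*log(x^2 + 7/4):
  f'(x)  = 56*x/(4*x^2 + 7)
  f''(x) = 56*(7 - 4*x^2)/(4*x^2 + 7)^2
Substitute x = B_t and multiply the f'' term by 1/2:
  drift     = (1/2) * (56*(7 - 4*x^2)/(4*x^2 + 7)^2) evaluated at B_t = 28*(7 - 4*B_t^2)/(4*B_t^2 + 7)^2
  diffusion = (56*x/(4*x^2 + 7)) evaluated at B_t = 56*B_t/(4*B_t^2 + 7)
Therefore d(7*log(B_t^2 + 7/4)) = (28*(7 - 4*B_t^2)/(4*B_t^2 + 7)^2) dt + (56*B_t/(4*B_t^2 + 7)) dB_t.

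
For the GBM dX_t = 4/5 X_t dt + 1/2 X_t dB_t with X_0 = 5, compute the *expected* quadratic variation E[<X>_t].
E[<X>_t] = 125*exp(37*t/20)/37 - 125/37

<X>_t = int_0^t ((1/2) * X_s)^2 ds. Taking expectation inside the integral: E[<X>_t] = (1/2)^2 * int_0^t E[X_s^2] ds. For GBM, E[X_s^2] = x_0^2 * exp((2 mu + sigma^2) s). Integrating:
  E[<X>_t] = (1/2)^2 * 5^2 * (exp((2*(4/5) + (1/2)^2) t) - 1) / (2*(4/5) + (1/2)^2)
           = (1/2)^2 * 5^2 * (exp((37/20) t) - 1) / (37/20) = 125*exp(37*t/20)/37 - 125/37.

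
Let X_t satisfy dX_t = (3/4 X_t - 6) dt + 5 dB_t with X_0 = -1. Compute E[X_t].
E[X_t] = 8 - 9*exp(3*t/4)

Taking expectations and using E[dB_t] = 0, the mean m(t) = E[X_t] satisfies the ODE m'(t) = a m(t) + b with m(0) = x_0. With a = 3/4, b = -6, x_0 = -1, the solution is
  m(t) = x_0 * exp(a t) + (b/a) * (exp(a t) - 1)
       = (-1) * exp((3/4) t) + ((-6)/(3/4)) * (exp((3/4) t) - 1)
       = 8 - 9*exp(3*t/4).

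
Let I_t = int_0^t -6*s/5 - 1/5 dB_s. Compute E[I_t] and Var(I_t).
E[I_t] = 0; Var(I_t) = t*(12*t^2 + 6*t + 1)/25

The Itô integral of a deterministic integrand f(s) has mean 0 because each increment f(s) * (B_{s+ds} - B_s) has mean 0. By the Itô isometry:
  Var( int_0^t f(s) dB_s ) = E[ (int_0^t f(s) dB_s)^2 ] = int_0^t f(s)^2 ds.
Here f(s) = -6*s/5 - 1/5, so f(s)^2 = (6*s + 1)^2/25. Integrate:
  int_0^t ((6*s + 1)^2/25) ds = t*(12*t^2 + 6*t + 1)/25.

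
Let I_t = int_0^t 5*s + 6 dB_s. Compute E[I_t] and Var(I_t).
E[I_t] = 0; Var(I_t) = t*(25*t^2 + 90*t + 108)/3

The Itô integral of a deterministic integrand f(s) has mean 0 because each increment f(s) * (B_{s+ds} - B_s) has mean 0. By the Itô isometry:
  Var( int_0^t f(s) dB_s ) = E[ (int_0^t f(s) dB_s)^2 ] = int_0^t f(s)^2 ds.
Here f(s) = 5*s + 6, so f(s)^2 = (5*s + 6)^2. Integrate:
  int_0^t ((5*s + 6)^2) ds = t*(25*t^2 + 90*t + 108)/3.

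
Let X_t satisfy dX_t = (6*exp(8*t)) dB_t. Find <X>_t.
<X>_t = 9*exp(16*t)/4 - 9/4

For an Itô process dX_t = a(t) dt + b(t) dB_t, the quadratic variation is <X>_t = int_0^t b(s)^2 ds (the drift term does not contribute). Here b(s) = 6*exp(8*s), so
  b(s)^2 = 36*exp(16*s).
Integrating from 0 to t:
  <X>_t = int_0^t (36*exp(16*s)) ds = 9*exp(16*t)/4 - 9/4.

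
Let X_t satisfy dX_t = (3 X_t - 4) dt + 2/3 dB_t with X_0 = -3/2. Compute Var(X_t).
Var(X_t) = 2*exp(6*t)/27 - 2/27

The variance V(t) = Var(X_t) satisfies V'(t) = 2 a V(t) + c^2 with V(0) = 0 (drift coefficient is linear in X, diffusion is constant). With a = 3, c = 2/3, the solution is
  V(t) = (c^2 / (2 a)) * (exp(2 a t) - 1)
       = ((2/3)^2 / (2*3)) * (exp(6 t) - 1)
       = 2*exp(6*t)/27 - 2/27.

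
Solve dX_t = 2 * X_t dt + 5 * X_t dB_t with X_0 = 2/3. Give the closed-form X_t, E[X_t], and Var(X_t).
X_t = 2/3 * exp((-21/2) t + (5) B_t); E[X_t] = 2*exp(2*t)/3; Var(X_t) = 4*(exp(25*t) - 1)*exp(4*t)/9

For GBM dX = mu X dt + sigma X dB with X_0 = x_0, apply Itô to Y = log X: dY = (mu - sigma^2/2) dt + sigma dB, so Y_t = log(x_0) + (mu - sigma^2/2) t + sigma B_t and hence X_t = x_0 * exp((mu - sigma^2/2) t + sigma B_t).
With mu = 2, sigma = 5, x_0 = 2/3, this gives:
  X_t = 2/3 * exp((-21/2) * t + (5) * B_t).
Since sigma*B_t ~ Normal(0, sigma^2 t), E[exp(sigma*B_t)] = exp(sigma^2 t / 2); so E[X_t] = x_0 * exp((mu - sigma^2/2) t) * exp(sigma^2 t / 2) = x_0 * exp(mu t) = 2*exp(2*t)/3.
Var(X_t) = E[X_t^2] - (E[X_t])^2 = x_0^2 * exp(2 mu t) * (exp(sigma^2 t) - 1) = 4*(exp(25*t) - 1)*exp(4*t)/9.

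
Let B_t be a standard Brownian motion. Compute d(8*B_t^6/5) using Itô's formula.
d(8*B_t^6/5) = (24*B_t^4) dt + (48*B_t^5/5) dB_t

Itô's formula for f(B_t) gives d f(B_t) = f'(B_t) dB_t + (1/2) f''(B_t) dt. Compute derivatives of f(x) = 8*x^6/5:
  f'(x)  = 48*x^5/5
  f''(x) = 48*x^4
Substitute x = B_t and multiply the f'' term by 1/2:
  drift     = (1/2) * (48*x^4) evaluated at B_t = 24*B_t^4
  diffusion = (48*x^5/5) evaluated at B_t = 48*B_t^5/5
Therefore d(8*B_t^6/5) = (24*B_t^4) dt + (48*B_t^5/5) dB_t.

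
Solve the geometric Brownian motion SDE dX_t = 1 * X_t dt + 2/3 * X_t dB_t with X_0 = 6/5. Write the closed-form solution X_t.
X_t = 6/5 * exp((7/9) * t + (2/3) * B_t)

For GBM dX = mu X dt + sigma X dB with X_0 = x_0, apply Itô to Y = log X: dY = (mu - sigma^2/2) dt + sigma dB, so Y_t = log(x_0) + (mu - sigma^2/2) t + sigma B_t and hence X_t = x_0 * exp((mu - sigma^2/2) t + sigma B_t).
With mu = 1, sigma = 2/3, x_0 = 6/5, this gives:
  X_t = 6/5 * exp((7/9) * t + (2/3) * B_t).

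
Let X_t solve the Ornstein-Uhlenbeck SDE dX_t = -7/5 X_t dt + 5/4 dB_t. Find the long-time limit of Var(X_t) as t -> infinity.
lim Var(X_t) = 125/224

The OU SDE dX = -theta X dt + sigma dB admits the integrating factor exp(theta t): d(exp(theta t) X_t) = sigma exp(theta t) dB_t. Integrating from 0 to t gives X_t = x_0 * exp(-theta t) + sigma * int_0^t exp(-theta (t-s)) dB_s for any initial x_0. The Itô integral has variance (by the Itô isometry) sigma^2 * int_0^t exp(-2 theta (t - s)) ds = sigma^2 * (1 - exp(-2 theta t)) / (2 theta), independent of x_0.
With theta = 7/5, sigma = 5/4:
  Var(X_t) = (5/4)^2 * (1 - exp(-2*7/5 t)) / (2 * 7/5) = 125/224 - 125*exp(-14*t/5)/224.
As t -> infinity, exp(-2*7/5 t) -> 0, so the stationary variance is sigma^2 / (2 theta) = 125/224.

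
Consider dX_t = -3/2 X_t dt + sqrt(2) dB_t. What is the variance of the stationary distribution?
lim Var(X_t) = 2/3

The OU SDE dX = -theta X dt + sigma dB admits the integrating factor exp(theta t): d(exp(theta t) X_t) = sigma exp(theta t) dB_t. Integrating from 0 to t gives X_t = x_0 * exp(-theta t) + sigma * int_0^t exp(-theta (t-s)) dB_s for any initial x_0. The Itô integral has variance (by the Itô isometry) sigma^2 * int_0^t exp(-2 theta (t - s)) ds = sigma^2 * (1 - exp(-2 theta t)) / (2 theta), independent of x_0.
With theta = 3/2, sigma = sqrt(2):
  Var(X_t) = (sqrt(2))^2 * (1 - exp(-2*3/2 t)) / (2 * 3/2) = 2/3 - 2*exp(-3*t)/3.
As t -> infinity, exp(-2*3/2 t) -> 0, so the stationary variance is sigma^2 / (2 theta) = 2/3.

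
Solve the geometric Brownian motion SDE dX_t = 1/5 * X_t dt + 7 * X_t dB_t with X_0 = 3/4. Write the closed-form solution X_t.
X_t = 3/4 * exp((-243/10) * t + (7) * B_t)

For GBM dX = mu X dt + sigma X dB with X_0 = x_0, apply Itô to Y = log X: dY = (mu - sigma^2/2) dt + sigma dB, so Y_t = log(x_0) + (mu - sigma^2/2) t + sigma B_t and hence X_t = x_0 * exp((mu - sigma^2/2) t + sigma B_t).
With mu = 1/5, sigma = 7, x_0 = 3/4, this gives:
  X_t = 3/4 * exp((-243/10) * t + (7) * B_t).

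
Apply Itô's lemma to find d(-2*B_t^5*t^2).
d(-2*B_t^5*t^2) = (4*B_t^3*t*(-B_t^2 - 5*t)) dt + (-10*B_t^4*t^2) dB_t

Itô's formula for f(t, x): d f(t, B_t) = (f_t + (1/2) f_xx) dt + f_x dB_t. Compute partials of f(t, x) = -2*t^2*x^5:
  f_t(t,x)  = -4*t*x^5
  f_x(t,x)  = -10*t^2*x^4
  f_xx(t,x) = -40*t^2*x^3
Assemble drift = f_t + (1/2) f_xx = 4*t*x^3*(-5*t - x^2) and diffusion = f_x = -10*t^2*x^4. Substituting x = B_t:
  d(-2*B_t^5*t^2) = (4*B_t^3*t*(-B_t^2 - 5*t)) dt + (-10*B_t^4*t^2) dB_t.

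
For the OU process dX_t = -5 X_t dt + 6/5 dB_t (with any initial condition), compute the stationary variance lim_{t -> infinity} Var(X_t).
lim Var(X_t) = 18/125

The OU SDE dX = -theta X dt + sigma dB admits the integrating factor exp(theta t): d(exp(theta t) X_t) = sigma exp(theta t) dB_t. Integrating from 0 to t gives X_t = x_0 * exp(-theta t) + sigma * int_0^t exp(-theta (t-s)) dB_s for any initial x_0. The Itô integral has variance (by the Itô isometry) sigma^2 * int_0^t exp(-2 theta (t - s)) ds = sigma^2 * (1 - exp(-2 theta t)) / (2 theta), independent of x_0.
With theta = 5, sigma = 6/5:
  Var(X_t) = (6/5)^2 * (1 - exp(-2*5 t)) / (2 * 5) = 18/125 - 18*exp(-10*t)/125.
As t -> infinity, exp(-2*5 t) -> 0, so the stationary variance is sigma^2 / (2 theta) = 18/125.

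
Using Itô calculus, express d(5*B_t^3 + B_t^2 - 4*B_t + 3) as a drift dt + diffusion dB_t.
d(5*B_t^3 + B_t^2 - 4*B_t + 3) = (15*B_t + 1) dt + (15*B_t^2 + 2*B_t - 4) dB_t

Itô's formula for f(B_t) gives d f(B_t) = f'(B_t) dB_t + (1/2) f''(B_t) dt. Compute derivatives of f(x) = 5*x^3 + x^2 - 4*x + 3:
  f'(x)  = 15*x^2 + 2*x - 4
  f''(x) = 30*x + 2
Substitute x = B_t and multiply the f'' term by 1/2:
  drift     = (1/2) * (30*x + 2) evaluated at B_t = 15*B_t + 1
  diffusion = (15*x^2 + 2*x - 4) evaluated at B_t = 15*B_t^2 + 2*B_t - 4
Therefore d(5*B_t^3 + B_t^2 - 4*B_t + 3) = (15*B_t + 1) dt + (15*B_t^2 + 2*B_t - 4) dB_t.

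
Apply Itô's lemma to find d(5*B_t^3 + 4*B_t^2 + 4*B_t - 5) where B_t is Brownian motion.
d(5*B_t^3 + 4*B_t^2 + 4*B_t - 5) = (15*B_t + 4) dt + (15*B_t^2 + 8*B_t + 4) dB_t

Itô's formula for f(B_t) gives d f(B_t) = f'(B_t) dB_t + (1/2) f''(B_t) dt. Compute derivatives of f(x) = 5*x^3 + 4*x^2 + 4*x - 5:
  f'(x)  = 15*x^2 + 8*x + 4
  f''(x) = 30*x + 8
Substitute x = B_t and multiply the f'' term by 1/2:
  drift     = (1/2) * (30*x + 8) evaluated at B_t = 15*B_t + 4
  diffusion = (15*x^2 + 8*x + 4) evaluated at B_t = 15*B_t^2 + 8*B_t + 4
Therefore d(5*B_t^3 + 4*B_t^2 + 4*B_t - 5) = (15*B_t + 4) dt + (15*B_t^2 + 8*B_t + 4) dB_t.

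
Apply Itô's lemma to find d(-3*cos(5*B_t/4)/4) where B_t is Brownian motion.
d(-3*cos(5*B_t/4)/4) = (75*cos(5*B_t/4)/128) dt + (15*sin(5*B_t/4)/16) dB_t

Itô's formula for f(B_t) gives d f(B_t) = f'(B_t) dB_t + (1/2) f''(B_t) dt. Compute derivatives of f(x) = -3*cos(5*x/4)/4:
  f'(x)  = 15*sin(5*x/4)/16
  f''(x) = 75*cos(5*x/4)/64
Substitute x = B_t and multiply the f'' term by 1/2:
  drift     = (1/2) * (75*cos(5*x/4)/64) evaluated at B_t = 75*cos(5*B_t/4)/128
  diffusion = (15*sin(5*x/4)/16) evaluated at B_t = 15*sin(5*B_t/4)/16
Therefore d(-3*cos(5*B_t/4)/4) = (75*cos(5*B_t/4)/128) dt + (15*sin(5*B_t/4)/16) dB_t.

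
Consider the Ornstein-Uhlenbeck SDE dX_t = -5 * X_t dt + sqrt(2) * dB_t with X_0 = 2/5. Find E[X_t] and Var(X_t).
E[X_t] = 2*exp(-5*t)/5; Var(X_t) = 1/5 - exp(-10*t)/5

The OU SDE dX = -theta X dt + sigma dB admits the integrating factor exp(theta t): d(exp(theta t) X_t) = sigma exp(theta t) dB_t. Integrating from 0 to t:
  X_t = x_0 * exp(-theta t) + sigma * int_0^t exp(-theta (t-s)) dB_s.
The Itô integral has mean 0 and (by the Itô isometry) variance sigma^2 * int_0^t exp(-2 theta (t - s)) ds = sigma^2 * (1 - exp(-2 theta t)) / (2 theta).
With theta = 5, sigma = sqrt(2), x_0 = 2/5:
  E[X_t] = 2/5 * exp(-5 t) = 2*exp(-5*t)/5
  Var(X_t) = (sqrt(2))^2 * (1 - exp(-2*5 t)) / (2 * 5) = 1/5 - exp(-10*t)/5.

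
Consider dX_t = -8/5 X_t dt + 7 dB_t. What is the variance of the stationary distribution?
lim Var(X_t) = 245/16

The OU SDE dX = -theta X dt + sigma dB admits the integrating factor exp(theta t): d(exp(theta t) X_t) = sigma exp(theta t) dB_t. Integrating from 0 to t gives X_t = x_0 * exp(-theta t) + sigma * int_0^t exp(-theta (t-s)) dB_s for any initial x_0. The Itô integral has variance (by the Itô isometry) sigma^2 * int_0^t exp(-2 theta (t - s)) ds = sigma^2 * (1 - exp(-2 theta t)) / (2 theta), independent of x_0.
With theta = 8/5, sigma = 7:
  Var(X_t) = (7)^2 * (1 - exp(-2*8/5 t)) / (2 * 8/5) = 245/16 - 245*exp(-16*t/5)/16.
As t -> infinity, exp(-2*8/5 t) -> 0, so the stationary variance is sigma^2 / (2 theta) = 245/16.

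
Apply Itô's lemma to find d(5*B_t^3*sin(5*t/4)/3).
d(5*B_t^3*sin(5*t/4)/3) = (5*B_t*(5*B_t^2*cos(5*t/4)/12 + sin(5*t/4))) dt + (5*B_t^2*sin(5*t/4)) dB_t

Itô's formula for f(t, x): d f(t, B_t) = (f_t + (1/2) f_xx) dt + f_x dB_t. Compute partials of f(t, x) = 5*x^3*sin(5*t/4)/3:
  f_t(t,x)  = 25*x^3*cos(5*t/4)/12
  f_x(t,x)  = 5*x^2*sin(5*t/4)
  f_xx(t,x) = 10*x*sin(5*t/4)
Assemble drift = f_t + (1/2) f_xx = 5*x*(5*x^2*cos(5*t/4)/12 + sin(5*t/4)) and diffusion = f_x = 5*x^2*sin(5*t/4). Substituting x = B_t:
  d(5*B_t^3*sin(5*t/4)/3) = (5*B_t*(5*B_t^2*cos(5*t/4)/12 + sin(5*t/4))) dt + (5*B_t^2*sin(5*t/4)) dB_t.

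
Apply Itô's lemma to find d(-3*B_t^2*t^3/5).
d(-3*B_t^2*t^3/5) = (3*t^2*(-3*B_t^2 - t)/5) dt + (-6*B_t*t^3/5) dB_t

Itô's formula for f(t, x): d f(t, B_t) = (f_t + (1/2) f_xx) dt + f_x dB_t. Compute partials of f(t, x) = -3*t^3*x^2/5:
  f_t(t,x)  = -9*t^2*x^2/5
  f_x(t,x)  = -6*t^3*x/5
  f_xx(t,x) = -6*t^3/5
Assemble drift = f_t + (1/2) f_xx = 3*t^2*(-t - 3*x^2)/5 and diffusion = f_x = -6*t^3*x/5. Substituting x = B_t:
  d(-3*B_t^2*t^3/5) = (3*t^2*(-3*B_t^2 - t)/5) dt + (-6*B_t*t^3/5) dB_t.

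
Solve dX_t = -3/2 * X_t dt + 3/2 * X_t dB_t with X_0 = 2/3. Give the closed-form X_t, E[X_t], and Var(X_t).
X_t = 2/3 * exp((-21/8) t + (3/2) B_t); E[X_t] = 2*exp(-3*t/2)/3; Var(X_t) = (4*exp(9*t/4) - 4)*exp(-3*t)/9

For GBM dX = mu X dt + sigma X dB with X_0 = x_0, apply Itô to Y = log X: dY = (mu - sigma^2/2) dt + sigma dB, so Y_t = log(x_0) + (mu - sigma^2/2) t + sigma B_t and hence X_t = x_0 * exp((mu - sigma^2/2) t + sigma B_t).
With mu = -3/2, sigma = 3/2, x_0 = 2/3, this gives:
  X_t = 2/3 * exp((-21/8) * t + (3/2) * B_t).
Since sigma*B_t ~ Normal(0, sigma^2 t), E[exp(sigma*B_t)] = exp(sigma^2 t / 2); so E[X_t] = x_0 * exp((mu - sigma^2/2) t) * exp(sigma^2 t / 2) = x_0 * exp(mu t) = 2*exp(-3*t/2)/3.
Var(X_t) = E[X_t^2] - (E[X_t])^2 = x_0^2 * exp(2 mu t) * (exp(sigma^2 t) - 1) = (4*exp(9*t/4) - 4)*exp(-3*t)/9.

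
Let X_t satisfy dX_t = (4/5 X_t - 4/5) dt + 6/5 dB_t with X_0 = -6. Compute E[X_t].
E[X_t] = 1 - 7*exp(4*t/5)

Taking expectations and using E[dB_t] = 0, the mean m(t) = E[X_t] satisfies the ODE m'(t) = a m(t) + b with m(0) = x_0. With a = 4/5, b = -4/5, x_0 = -6, the solution is
  m(t) = x_0 * exp(a t) + (b/a) * (exp(a t) - 1)
       = (-6) * exp((4/5) t) + ((-4/5)/(4/5)) * (exp((4/5) t) - 1)
       = 1 - 7*exp(4*t/5).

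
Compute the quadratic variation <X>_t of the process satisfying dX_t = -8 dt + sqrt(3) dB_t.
<X>_t = 3*t

For an Itô process dX_t = a(t) dt + b(t) dB_t, the quadratic variation is <X>_t = int_0^t b(s)^2 ds (the drift term does not contribute). Here b(s) = sqrt(3), so
  b(s)^2 = 3.
Integrating from 0 to t:
  <X>_t = int_0^t (3) ds = 3*t.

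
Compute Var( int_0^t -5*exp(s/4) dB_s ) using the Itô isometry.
Var = 50*exp(t/2) - 50

The Itô integral of a deterministic integrand f(s) has mean 0 because each increment f(s) * (B_{s+ds} - B_s) has mean 0. By the Itô isometry:
  Var( int_0^t f(s) dB_s ) = E[ (int_0^t f(s) dB_s)^2 ] = int_0^t f(s)^2 ds.
Here f(s) = -5*exp(s/4), so f(s)^2 = 25*exp(s/2). Integrate:
  int_0^t (25*exp(s/2)) ds = 50*exp(t/2) - 50.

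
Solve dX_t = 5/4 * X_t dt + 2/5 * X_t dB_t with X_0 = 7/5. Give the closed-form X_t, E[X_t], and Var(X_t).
X_t = 7/5 * exp((117/100) t + (2/5) B_t); E[X_t] = 7*exp(5*t/4)/5; Var(X_t) = 49*(exp(4*t/25) - 1)*exp(5*t/2)/25

For GBM dX = mu X dt + sigma X dB with X_0 = x_0, apply Itô to Y = log X: dY = (mu - sigma^2/2) dt + sigma dB, so Y_t = log(x_0) + (mu - sigma^2/2) t + sigma B_t and hence X_t = x_0 * exp((mu - sigma^2/2) t + sigma B_t).
With mu = 5/4, sigma = 2/5, x_0 = 7/5, this gives:
  X_t = 7/5 * exp((117/100) * t + (2/5) * B_t).
Since sigma*B_t ~ Normal(0, sigma^2 t), E[exp(sigma*B_t)] = exp(sigma^2 t / 2); so E[X_t] = x_0 * exp((mu - sigma^2/2) t) * exp(sigma^2 t / 2) = x_0 * exp(mu t) = 7*exp(5*t/4)/5.
Var(X_t) = E[X_t^2] - (E[X_t])^2 = x_0^2 * exp(2 mu t) * (exp(sigma^2 t) - 1) = 49*(exp(4*t/25) - 1)*exp(5*t/2)/25.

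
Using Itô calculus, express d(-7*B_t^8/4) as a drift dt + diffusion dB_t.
d(-7*B_t^8/4) = (-49*B_t^6) dt + (-14*B_t^7) dB_t

Itô's formula for f(B_t) gives d f(B_t) = f'(B_t) dB_t + (1/2) f''(B_t) dt. Compute derivatives of f(x) = -7*x^8/4:
  f'(x)  = -14*x^7
  f''(x) = -98*x^6
Substitute x = B_t and multiply the f'' term by 1/2:
  drift     = (1/2) * (-98*x^6) evaluated at B_t = -49*B_t^6
  diffusion = (-14*x^7) evaluated at B_t = -14*B_t^7
Therefore d(-7*B_t^8/4) = (-49*B_t^6) dt + (-14*B_t^7) dB_t.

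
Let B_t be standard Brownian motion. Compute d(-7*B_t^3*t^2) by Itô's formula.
d(-7*B_t^3*t^2) = (7*B_t*t*(-2*B_t^2 - 3*t)) dt + (-21*B_t^2*t^2) dB_t

Itô's formula for f(t, x): d f(t, B_t) = (f_t + (1/2) f_xx) dt + f_x dB_t. Compute partials of f(t, x) = -7*t^2*x^3:
  f_t(t,x)  = -14*t*x^3
  f_x(t,x)  = -21*t^2*x^2
  f_xx(t,x) = -42*t^2*x
Assemble drift = f_t + (1/2) f_xx = 7*t*x*(-3*t - 2*x^2) and diffusion = f_x = -21*t^2*x^2. Substituting x = B_t:
  d(-7*B_t^3*t^2) = (7*B_t*t*(-2*B_t^2 - 3*t)) dt + (-21*B_t^2*t^2) dB_t.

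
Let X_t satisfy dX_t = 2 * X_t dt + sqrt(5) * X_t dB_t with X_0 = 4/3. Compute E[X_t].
E[X_t] = 4*exp(2*t)/3

For GBM dX = mu X dt + sigma X dB with X_0 = x_0, apply Itô to Y = log X: dY = (mu - sigma^2/2) dt + sigma dB, so Y_t = log(x_0) + (mu - sigma^2/2) t + sigma B_t and hence X_t = x_0 * exp((mu - sigma^2/2) t + sigma B_t).
With mu = 2, sigma = sqrt(5), x_0 = 4/3, this gives:
  X_t = 4/3 * exp((-1/2) * t + (sqrt(5)) * B_t).
Since sigma*B_t ~ Normal(0, sigma^2 t), E[exp(sigma*B_t)] = exp(sigma^2 t / 2); so E[X_t] = x_0 * exp((mu - sigma^2/2) t) * exp(sigma^2 t / 2) = x_0 * exp(mu t) = 4*exp(2*t)/3.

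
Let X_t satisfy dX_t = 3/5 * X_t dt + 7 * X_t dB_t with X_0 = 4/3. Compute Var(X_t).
Var(X_t) = 16*(exp(49*t) - 1)*exp(6*t/5)/9

For GBM dX = mu X dt + sigma X dB with X_0 = x_0, apply Itô to Y = log X: dY = (mu - sigma^2/2) dt + sigma dB, so Y_t = log(x_0) + (mu - sigma^2/2) t + sigma B_t and hence X_t = x_0 * exp((mu - sigma^2/2) t + sigma B_t).
With mu = 3/5, sigma = 7, x_0 = 4/3, this gives:
  X_t = 4/3 * exp((-239/10) * t + (7) * B_t).
Since sigma*B_t ~ Normal(0, sigma^2 t), E[exp(sigma*B_t)] = exp(sigma^2 t / 2); so E[X_t] = x_0 * exp((mu - sigma^2/2) t) * exp(sigma^2 t / 2) = x_0 * exp(mu t) = 4*exp(3*t/5)/3.
Var(X_t) = E[X_t^2] - (E[X_t])^2 = x_0^2 * exp(2 mu t) * (exp(sigma^2 t) - 1) = 16*(exp(49*t) - 1)*exp(6*t/5)/9.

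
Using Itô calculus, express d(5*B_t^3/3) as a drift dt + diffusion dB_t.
d(5*B_t^3/3) = (5*B_t) dt + (5*B_t^2) dB_t

Itô's formula for f(B_t) gives d f(B_t) = f'(B_t) dB_t + (1/2) f''(B_t) dt. Compute derivatives of f(x) = 5*x^3/3:
  f'(x)  = 5*x^2
  f''(x) = 10*x
Substitute x = B_t and multiply the f'' term by 1/2:
  drift     = (1/2) * (10*x) evaluated at B_t = 5*B_t
  diffusion = (5*x^2) evaluated at B_t = 5*B_t^2
Therefore d(5*B_t^3/3) = (5*B_t) dt + (5*B_t^2) dB_t.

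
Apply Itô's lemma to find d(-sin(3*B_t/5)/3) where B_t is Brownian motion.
d(-sin(3*B_t/5)/3) = (3*sin(3*B_t/5)/50) dt + (-cos(3*B_t/5)/5) dB_t

Itô's formula for f(B_t) gives d f(B_t) = f'(B_t) dB_t + (1/2) f''(B_t) dt. Compute derivatives of f(x) = -sin(3*x/5)/3:
  f'(x)  = -cos(3*x/5)/5
  f''(x) = 3*sin(3*x/5)/25
Substitute x = B_t and multiply the f'' term by 1/2:
  drift     = (1/2) * (3*sin(3*x/5)/25) evaluated at B_t = 3*sin(3*B_t/5)/50
  diffusion = (-cos(3*x/5)/5) evaluated at B_t = -cos(3*B_t/5)/5
Therefore d(-sin(3*B_t/5)/3) = (3*sin(3*B_t/5)/50) dt + (-cos(3*B_t/5)/5) dB_t.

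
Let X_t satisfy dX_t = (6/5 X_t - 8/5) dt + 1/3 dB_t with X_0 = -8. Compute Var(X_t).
Var(X_t) = 5*exp(12*t/5)/108 - 5/108

The variance V(t) = Var(X_t) satisfies V'(t) = 2 a V(t) + c^2 with V(0) = 0 (drift coefficient is linear in X, diffusion is constant). With a = 6/5, c = 1/3, the solution is
  V(t) = (c^2 / (2 a)) * (exp(2 a t) - 1)
       = ((1/3)^2 / (2*(6/5))) * (exp((12/5) t) - 1)
       = 5*exp(12*t/5)/108 - 5/108.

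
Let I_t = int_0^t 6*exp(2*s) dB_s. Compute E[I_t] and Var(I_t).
E[I_t] = 0; Var(I_t) = 9*exp(4*t) - 9

The Itô integral of a deterministic integrand f(s) has mean 0 because each increment f(s) * (B_{s+ds} - B_s) has mean 0. By the Itô isometry:
  Var( int_0^t f(s) dB_s ) = E[ (int_0^t f(s) dB_s)^2 ] = int_0^t f(s)^2 ds.
Here f(s) = 6*exp(2*s), so f(s)^2 = 36*exp(4*s). Integrate:
  int_0^t (36*exp(4*s)) ds = 9*exp(4*t) - 9.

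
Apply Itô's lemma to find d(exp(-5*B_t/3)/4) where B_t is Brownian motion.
d(exp(-5*B_t/3)/4) = (25*exp(-5*B_t/3)/72) dt + (-5*exp(-5*B_t/3)/12) dB_t

Itô's formula for f(B_t) gives d f(B_t) = f'(B_t) dB_t + (1/2) f''(B_t) dt. Compute derivatives of f(x) = exp(-5*x/3)/4:
  f'(x)  = -5*exp(-5*x/3)/12
  f''(x) = 25*exp(-5*x/3)/36
Substitute x = B_t and multiply the f'' term by 1/2:
  drift     = (1/2) * (25*exp(-5*x/3)/36) evaluated at B_t = 25*exp(-5*B_t/3)/72
  diffusion = (-5*exp(-5*x/3)/12) evaluated at B_t = -5*exp(-5*B_t/3)/12
Therefore d(exp(-5*B_t/3)/4) = (25*exp(-5*B_t/3)/72) dt + (-5*exp(-5*B_t/3)/12) dB_t.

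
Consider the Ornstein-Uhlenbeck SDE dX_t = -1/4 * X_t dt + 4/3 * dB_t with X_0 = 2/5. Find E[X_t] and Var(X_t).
E[X_t] = 2*exp(-t/4)/5; Var(X_t) = 32/9 - 32*exp(-t/2)/9

The OU SDE dX = -theta X dt + sigma dB admits the integrating factor exp(theta t): d(exp(theta t) X_t) = sigma exp(theta t) dB_t. Integrating from 0 to t:
  X_t = x_0 * exp(-theta t) + sigma * int_0^t exp(-theta (t-s)) dB_s.
The Itô integral has mean 0 and (by the Itô isometry) variance sigma^2 * int_0^t exp(-2 theta (t - s)) ds = sigma^2 * (1 - exp(-2 theta t)) / (2 theta).
With theta = 1/4, sigma = 4/3, x_0 = 2/5:
  E[X_t] = 2/5 * exp(-1/4 t) = 2*exp(-t/4)/5
  Var(X_t) = (4/3)^2 * (1 - exp(-2*1/4 t)) / (2 * 1/4) = 32/9 - 32*exp(-t/2)/9.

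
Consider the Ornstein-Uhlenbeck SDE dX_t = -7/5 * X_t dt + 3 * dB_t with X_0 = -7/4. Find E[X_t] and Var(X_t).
E[X_t] = -7*exp(-7*t/5)/4; Var(X_t) = 45/14 - 45*exp(-14*t/5)/14

The OU SDE dX = -theta X dt + sigma dB admits the integrating factor exp(theta t): d(exp(theta t) X_t) = sigma exp(theta t) dB_t. Integrating from 0 to t:
  X_t = x_0 * exp(-theta t) + sigma * int_0^t exp(-theta (t-s)) dB_s.
The Itô integral has mean 0 and (by the Itô isometry) variance sigma^2 * int_0^t exp(-2 theta (t - s)) ds = sigma^2 * (1 - exp(-2 theta t)) / (2 theta).
With theta = 7/5, sigma = 3, x_0 = -7/4:
  E[X_t] = -7/4 * exp(-7/5 t) = -7*exp(-7*t/5)/4
  Var(X_t) = (3)^2 * (1 - exp(-2*7/5 t)) / (2 * 7/5) = 45/14 - 45*exp(-14*t/5)/14.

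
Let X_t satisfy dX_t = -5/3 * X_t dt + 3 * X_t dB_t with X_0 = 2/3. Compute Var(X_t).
Var(X_t) = (4*exp(9*t) - 4)*exp(-10*t/3)/9

For GBM dX = mu X dt + sigma X dB with X_0 = x_0, apply Itô to Y = log X: dY = (mu - sigma^2/2) dt + sigma dB, so Y_t = log(x_0) + (mu - sigma^2/2) t + sigma B_t and hence X_t = x_0 * exp((mu - sigma^2/2) t + sigma B_t).
With mu = -5/3, sigma = 3, x_0 = 2/3, this gives:
  X_t = 2/3 * exp((-37/6) * t + (3) * B_t).
Since sigma*B_t ~ Normal(0, sigma^2 t), E[exp(sigma*B_t)] = exp(sigma^2 t / 2); so E[X_t] = x_0 * exp((mu - sigma^2/2) t) * exp(sigma^2 t / 2) = x_0 * exp(mu t) = 2*exp(-5*t/3)/3.
Var(X_t) = E[X_t^2] - (E[X_t])^2 = x_0^2 * exp(2 mu t) * (exp(sigma^2 t) - 1) = (4*exp(9*t) - 4)*exp(-10*t/3)/9.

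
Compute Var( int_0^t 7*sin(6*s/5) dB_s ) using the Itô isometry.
Var = 49*t/2 - 245*sin(12*t/5)/24

The Itô integral of a deterministic integrand f(s) has mean 0 because each increment f(s) * (B_{s+ds} - B_s) has mean 0. By the Itô isometry:
  Var( int_0^t f(s) dB_s ) = E[ (int_0^t f(s) dB_s)^2 ] = int_0^t f(s)^2 ds.
Here f(s) = 7*sin(6*s/5), so f(s)^2 = 49*sin(6*s/5)^2. Integrate:
  int_0^t (49*sin(6*s/5)^2) ds = 49*t/2 - 245*sin(12*t/5)/24.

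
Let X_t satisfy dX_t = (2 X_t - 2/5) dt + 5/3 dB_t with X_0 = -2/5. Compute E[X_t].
E[X_t] = 1/5 - 3*exp(2*t)/5

Taking expectations and using E[dB_t] = 0, the mean m(t) = E[X_t] satisfies the ODE m'(t) = a m(t) + b with m(0) = x_0. With a = 2, b = -2/5, x_0 = -2/5, the solution is
  m(t) = x_0 * exp(a t) + (b/a) * (exp(a t) - 1)
       = (-2/5) * exp(2 t) + ((-2/5)/2) * (exp(2 t) - 1)
       = 1/5 - 3*exp(2*t)/5.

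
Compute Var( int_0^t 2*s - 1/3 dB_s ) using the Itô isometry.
Var = t*(12*t^2 - 6*t + 1)/9

The Itô integral of a deterministic integrand f(s) has mean 0 because each increment f(s) * (B_{s+ds} - B_s) has mean 0. By the Itô isometry:
  Var( int_0^t f(s) dB_s ) = E[ (int_0^t f(s) dB_s)^2 ] = int_0^t f(s)^2 ds.
Here f(s) = 2*s - 1/3, so f(s)^2 = (6*s - 1)^2/9. Integrate:
  int_0^t ((6*s - 1)^2/9) ds = t*(12*t^2 - 6*t + 1)/9.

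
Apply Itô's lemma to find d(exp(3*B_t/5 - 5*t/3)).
d(exp(3*B_t/5 - 5*t/3)) = (-223*exp(3*B_t/5 - 5*t/3)/150) dt + (3*exp(3*B_t/5 - 5*t/3)/5) dB_t

Itô's formula for f(t, x): d f(t, B_t) = (f_t + (1/2) f_xx) dt + f_x dB_t. Compute partials of f(t, x) = exp(-5*t/3 + 3*x/5):
  f_t(t,x)  = -5*exp(-5*t/3 + 3*x/5)/3
  f_x(t,x)  = 3*exp(-5*t/3 + 3*x/5)/5
  f_xx(t,x) = 9*exp(-5*t/3 + 3*x/5)/25
Assemble drift = f_t + (1/2) f_xx = -223*exp(-5*t/3 + 3*x/5)/150 and diffusion = f_x = 3*exp(-5*t/3 + 3*x/5)/5. Substituting x = B_t:
  d(exp(3*B_t/5 - 5*t/3)) = (-223*exp(3*B_t/5 - 5*t/3)/150) dt + (3*exp(3*B_t/5 - 5*t/3)/5) dB_t.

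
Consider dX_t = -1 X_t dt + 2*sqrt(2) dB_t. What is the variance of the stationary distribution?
lim Var(X_t) = 4

The OU SDE dX = -theta X dt + sigma dB admits the integrating factor exp(theta t): d(exp(theta t) X_t) = sigma exp(theta t) dB_t. Integrating from 0 to t gives X_t = x_0 * exp(-theta t) + sigma * int_0^t exp(-theta (t-s)) dB_s for any initial x_0. The Itô integral has variance (by the Itô isometry) sigma^2 * int_0^t exp(-2 theta (t - s)) ds = sigma^2 * (1 - exp(-2 theta t)) / (2 theta), independent of x_0.
With theta = 1, sigma = 2*sqrt(2):
  Var(X_t) = (2*sqrt(2))^2 * (1 - exp(-2*1 t)) / (2 * 1) = 4 - 4*exp(-2*t).
As t -> infinity, exp(-2*1 t) -> 0, so the stationary variance is sigma^2 / (2 theta) = 4.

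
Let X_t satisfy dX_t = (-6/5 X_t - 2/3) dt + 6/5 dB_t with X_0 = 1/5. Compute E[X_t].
E[X_t] = -5/9 + 34*exp(-6*t/5)/45

Taking expectations and using E[dB_t] = 0, the mean m(t) = E[X_t] satisfies the ODE m'(t) = a m(t) + b with m(0) = x_0. With a = -6/5, b = -2/3, x_0 = 1/5, the solution is
  m(t) = x_0 * exp(a t) + (b/a) * (exp(a t) - 1)
       = (1/5) * exp((-6/5) t) + ((-2/3)/(-6/5)) * (exp((-6/5) t) - 1)
       = -5/9 + 34*exp(-6*t/5)/45.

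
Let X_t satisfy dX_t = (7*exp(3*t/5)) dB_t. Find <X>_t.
<X>_t = 245*exp(6*t/5)/6 - 245/6

For an Itô process dX_t = a(t) dt + b(t) dB_t, the quadratic variation is <X>_t = int_0^t b(s)^2 ds (the drift term does not contribute). Here b(s) = 7*exp(3*s/5), so
  b(s)^2 = 49*exp(6*s/5).
Integrating from 0 to t:
  <X>_t = int_0^t (49*exp(6*s/5)) ds = 245*exp(6*t/5)/6 - 245/6.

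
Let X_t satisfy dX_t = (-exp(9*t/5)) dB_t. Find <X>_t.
<X>_t = 5*exp(18*t/5)/18 - 5/18

For an Itô process dX_t = a(t) dt + b(t) dB_t, the quadratic variation is <X>_t = int_0^t b(s)^2 ds (the drift term does not contribute). Here b(s) = -exp(9*s/5), so
  b(s)^2 = exp(18*s/5).
Integrating from 0 to t:
  <X>_t = int_0^t (exp(18*s/5)) ds = 5*exp(18*t/5)/18 - 5/18.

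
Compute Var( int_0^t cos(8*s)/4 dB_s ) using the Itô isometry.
Var = t/32 + sin(8*t)*cos(8*t)/256

The Itô integral of a deterministic integrand f(s) has mean 0 because each increment f(s) * (B_{s+ds} - B_s) has mean 0. By the Itô isometry:
  Var( int_0^t f(s) dB_s ) = E[ (int_0^t f(s) dB_s)^2 ] = int_0^t f(s)^2 ds.
Here f(s) = cos(8*s)/4, so f(s)^2 = cos(8*s)^2/16. Integrate:
  int_0^t (cos(8*s)^2/16) ds = t/32 + sin(8*t)*cos(8*t)/256.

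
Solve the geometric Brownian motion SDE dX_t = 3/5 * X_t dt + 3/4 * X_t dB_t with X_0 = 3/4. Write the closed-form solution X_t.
X_t = 3/4 * exp((51/160) * t + (3/4) * B_t)

For GBM dX = mu X dt + sigma X dB with X_0 = x_0, apply Itô to Y = log X: dY = (mu - sigma^2/2) dt + sigma dB, so Y_t = log(x_0) + (mu - sigma^2/2) t + sigma B_t and hence X_t = x_0 * exp((mu - sigma^2/2) t + sigma B_t).
With mu = 3/5, sigma = 3/4, x_0 = 3/4, this gives:
  X_t = 3/4 * exp((51/160) * t + (3/4) * B_t).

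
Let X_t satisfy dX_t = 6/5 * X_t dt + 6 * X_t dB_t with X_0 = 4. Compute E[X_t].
E[X_t] = 4*exp(6*t/5)

For GBM dX = mu X dt + sigma X dB with X_0 = x_0, apply Itô to Y = log X: dY = (mu - sigma^2/2) dt + sigma dB, so Y_t = log(x_0) + (mu - sigma^2/2) t + sigma B_t and hence X_t = x_0 * exp((mu - sigma^2/2) t + sigma B_t).
With mu = 6/5, sigma = 6, x_0 = 4, this gives:
  X_t = 4 * exp((-84/5) * t + (6) * B_t).
Since sigma*B_t ~ Normal(0, sigma^2 t), E[exp(sigma*B_t)] = exp(sigma^2 t / 2); so E[X_t] = x_0 * exp((mu - sigma^2/2) t) * exp(sigma^2 t / 2) = x_0 * exp(mu t) = 4*exp(6*t/5).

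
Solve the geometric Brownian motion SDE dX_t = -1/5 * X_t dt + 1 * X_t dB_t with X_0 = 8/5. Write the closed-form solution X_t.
X_t = 8/5 * exp((-7/10) * t + (1) * B_t)

For GBM dX = mu X dt + sigma X dB with X_0 = x_0, apply Itô to Y = log X: dY = (mu - sigma^2/2) dt + sigma dB, so Y_t = log(x_0) + (mu - sigma^2/2) t + sigma B_t and hence X_t = x_0 * exp((mu - sigma^2/2) t + sigma B_t).
With mu = -1/5, sigma = 1, x_0 = 8/5, this gives:
  X_t = 8/5 * exp((-7/10) * t + (1) * B_t).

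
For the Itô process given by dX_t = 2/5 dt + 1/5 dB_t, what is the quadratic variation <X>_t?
<X>_t = t/25

For an Itô process dX_t = a(t) dt + b(t) dB_t, the quadratic variation is <X>_t = int_0^t b(s)^2 ds (the drift term does not contribute). Here b(s) = 1/5, so
  b(s)^2 = 1/25.
Integrating from 0 to t:
  <X>_t = int_0^t (1/25) ds = t/25.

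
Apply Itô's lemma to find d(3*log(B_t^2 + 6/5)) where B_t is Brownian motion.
d(3*log(B_t^2 + 6/5)) = (15*(6 - 5*B_t^2)/(5*B_t^2 + 6)^2) dt + (30*B_t/(5*B_t^2 + 6)) dB_t

Itô's formula for f(B_t) gives d f(B_t) = f'(B_t) dB_t + (1/2) f''(B_t) dt. Compute derivatives of f(x) = 3*log(x^2 + 6/5):
  f'(x)  = 30*x/(5*x^2 + 6)
  f''(x) = 30*(6 - 5*x^2)/(5*x^2 + 6)^2
Substitute x = B_t and multiply the f'' term by 1/2:
  drift     = (1/2) * (30*(6 - 5*x^2)/(5*x^2 + 6)^2) evaluated at B_t = 15*(6 - 5*B_t^2)/(5*B_t^2 + 6)^2
  diffusion = (30*x/(5*x^2 + 6)) evaluated at B_t = 30*B_t/(5*B_t^2 + 6)
Therefore d(3*log(B_t^2 + 6/5)) = (15*(6 - 5*B_t^2)/(5*B_t^2 + 6)^2) dt + (30*B_t/(5*B_t^2 + 6)) dB_t.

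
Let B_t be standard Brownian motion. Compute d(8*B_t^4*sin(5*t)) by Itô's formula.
d(8*B_t^4*sin(5*t)) = (B_t^2*(40*B_t^2*cos(5*t) + 48*sin(5*t))) dt + (32*B_t^3*sin(5*t)) dB_t

Itô's formula for f(t, x): d f(t, B_t) = (f_t + (1/2) f_xx) dt + f_x dB_t. Compute partials of f(t, x) = 8*x^4*sin(5*t):
  f_t(t,x)  = 40*x^4*cos(5*t)
  f_x(t,x)  = 32*x^3*sin(5*t)
  f_xx(t,x) = 96*x^2*sin(5*t)
Assemble drift = f_t + (1/2) f_xx = x^2*(40*x^2*cos(5*t) + 48*sin(5*t)) and diffusion = f_x = 32*x^3*sin(5*t). Substituting x = B_t:
  d(8*B_t^4*sin(5*t)) = (B_t^2*(40*B_t^2*cos(5*t) + 48*sin(5*t))) dt + (32*B_t^3*sin(5*t)) dB_t.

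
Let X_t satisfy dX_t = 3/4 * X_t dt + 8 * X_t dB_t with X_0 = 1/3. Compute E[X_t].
E[X_t] = exp(3*t/4)/3

For GBM dX = mu X dt + sigma X dB with X_0 = x_0, apply Itô to Y = log X: dY = (mu - sigma^2/2) dt + sigma dB, so Y_t = log(x_0) + (mu - sigma^2/2) t + sigma B_t and hence X_t = x_0 * exp((mu - sigma^2/2) t + sigma B_t).
With mu = 3/4, sigma = 8, x_0 = 1/3, this gives:
  X_t = 1/3 * exp((-125/4) * t + (8) * B_t).
Since sigma*B_t ~ Normal(0, sigma^2 t), E[exp(sigma*B_t)] = exp(sigma^2 t / 2); so E[X_t] = x_0 * exp((mu - sigma^2/2) t) * exp(sigma^2 t / 2) = x_0 * exp(mu t) = exp(3*t/4)/3.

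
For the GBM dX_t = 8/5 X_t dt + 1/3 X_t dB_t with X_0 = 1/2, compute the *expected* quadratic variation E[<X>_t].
E[<X>_t] = 5*exp(149*t/45)/596 - 5/596

<X>_t = int_0^t ((1/3) * X_s)^2 ds. Taking expectation inside the integral: E[<X>_t] = (1/3)^2 * int_0^t E[X_s^2] ds. For GBM, E[X_s^2] = x_0^2 * exp((2 mu + sigma^2) s). Integrating:
  E[<X>_t] = (1/3)^2 * (1/2)^2 * (exp((2*(8/5) + (1/3)^2) t) - 1) / (2*(8/5) + (1/3)^2)
           = (1/3)^2 * (1/2)^2 * (exp((149/45) t) - 1) / (149/45) = 5*exp(149*t/45)/596 - 5/596.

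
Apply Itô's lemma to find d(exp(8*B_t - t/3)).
d(exp(8*B_t - t/3)) = (95*exp(8*B_t - t/3)/3) dt + (8*exp(8*B_t - t/3)) dB_t

Itô's formula for f(t, x): d f(t, B_t) = (f_t + (1/2) f_xx) dt + f_x dB_t. Compute partials of f(t, x) = exp(-t/3 + 8*x):
  f_t(t,x)  = -exp(-t/3 + 8*x)/3
  f_x(t,x)  = 8*exp(-t/3 + 8*x)
  f_xx(t,x) = 64*exp(-t/3 + 8*x)
Assemble drift = f_t + (1/2) f_xx = 95*exp(-t/3 + 8*x)/3 and diffusion = f_x = 8*exp(-t/3 + 8*x). Substituting x = B_t:
  d(exp(8*B_t - t/3)) = (95*exp(8*B_t - t/3)/3) dt + (8*exp(8*B_t - t/3)) dB_t.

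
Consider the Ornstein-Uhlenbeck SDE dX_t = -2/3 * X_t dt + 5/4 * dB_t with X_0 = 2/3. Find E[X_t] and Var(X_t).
E[X_t] = 2*exp(-2*t/3)/3; Var(X_t) = 75/64 - 75*exp(-4*t/3)/64

The OU SDE dX = -theta X dt + sigma dB admits the integrating factor exp(theta t): d(exp(theta t) X_t) = sigma exp(theta t) dB_t. Integrating from 0 to t:
  X_t = x_0 * exp(-theta t) + sigma * int_0^t exp(-theta (t-s)) dB_s.
The Itô integral has mean 0 and (by the Itô isometry) variance sigma^2 * int_0^t exp(-2 theta (t - s)) ds = sigma^2 * (1 - exp(-2 theta t)) / (2 theta).
With theta = 2/3, sigma = 5/4, x_0 = 2/3:
  E[X_t] = 2/3 * exp(-2/3 t) = 2*exp(-2*t/3)/3
  Var(X_t) = (5/4)^2 * (1 - exp(-2*2/3 t)) / (2 * 2/3) = 75/64 - 75*exp(-4*t/3)/64.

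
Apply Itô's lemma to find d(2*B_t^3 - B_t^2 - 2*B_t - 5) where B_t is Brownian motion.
d(2*B_t^3 - B_t^2 - 2*B_t - 5) = (6*B_t - 1) dt + (6*B_t^2 - 2*B_t - 2) dB_t

Itô's formula for f(B_t) gives d f(B_t) = f'(B_t) dB_t + (1/2) f''(B_t) dt. Compute derivatives of f(x) = 2*x^3 - x^2 - 2*x - 5:
  f'(x)  = 6*x^2 - 2*x - 2
  f''(x) = 12*x - 2
Substitute x = B_t and multiply the f'' term by 1/2:
  drift     = (1/2) * (12*x - 2) evaluated at B_t = 6*B_t - 1
  diffusion = (6*x^2 - 2*x - 2) evaluated at B_t = 6*B_t^2 - 2*B_t - 2
Therefore d(2*B_t^3 - B_t^2 - 2*B_t - 5) = (6*B_t - 1) dt + (6*B_t^2 - 2*B_t - 2) dB_t.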